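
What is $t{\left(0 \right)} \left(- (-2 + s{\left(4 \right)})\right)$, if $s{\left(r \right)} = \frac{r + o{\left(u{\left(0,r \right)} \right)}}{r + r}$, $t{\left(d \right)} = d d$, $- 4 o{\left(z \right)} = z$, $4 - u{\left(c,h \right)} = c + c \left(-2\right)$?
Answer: $0$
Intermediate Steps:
$u{\left(c,h \right)} = 4 + c$ ($u{\left(c,h \right)} = 4 - \left(c + c \left(-2\right)\right) = 4 - \left(c - 2 c\right) = 4 - - c = 4 + c$)
$o{\left(z \right)} = - \frac{z}{4}$
$t{\left(d \right)} = d^{2}$
$s{\left(r \right)} = \frac{-1 + r}{2 r}$ ($s{\left(r \right)} = \frac{r - \frac{4 + 0}{4}}{r + r} = \frac{r - 1}{2 r} = \left(r - 1\right) \frac{1}{2 r} = \left(-1 + r\right) \frac{1}{2 r} = \frac{-1 + r}{2 r}$)
$t{\left(0 \right)} \left(- (-2 + s{\left(4 \right)})\right) = 0^{2} \left(- (-2 + \frac{-1 + 4}{2 \cdot 4})\right) = 0 \left(- (-2 + \frac{1}{2} \cdot \frac{1}{4} \cdot 3)\right) = 0 \left(- (-2 + \frac{3}{8})\right) = 0 \left(\left(-1\right) \left(- \frac{13}{8}\right)\right) = 0 \cdot \frac{13}{8} = 0$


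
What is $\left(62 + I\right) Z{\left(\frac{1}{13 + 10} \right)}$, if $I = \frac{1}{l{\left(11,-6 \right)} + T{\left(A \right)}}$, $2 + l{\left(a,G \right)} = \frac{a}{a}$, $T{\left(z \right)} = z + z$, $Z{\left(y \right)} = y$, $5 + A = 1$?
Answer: $\frac{557}{207} \approx 2.6908$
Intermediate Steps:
$A = -4$ ($A = -5 + 1 = -4$)
$T{\left(z \right)} = 2 z$
$l{\left(a,G \right)} = -1$ ($l{\left(a,G \right)} = -2 + \frac{a}{a} = -2 + 1 = -1$)
$I = - \frac{1}{9}$ ($I = \frac{1}{-1 + 2 \left(-4\right)} = \frac{1}{-1 - 8} = \frac{1}{-9} = - \frac{1}{9} \approx -0.11111$)
$\left(62 + I\right) Z{\left(\frac{1}{13 + 10} \right)} = \frac{62 - \frac{1}{9}}{13 + 10} = \frac{557}{9 \cdot 23} = \frac{557}{9} \cdot \frac{1}{23} = \frac{557}{207}$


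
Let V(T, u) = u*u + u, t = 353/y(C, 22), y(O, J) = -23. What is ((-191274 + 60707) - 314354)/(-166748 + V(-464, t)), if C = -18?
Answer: 235363209/88093202 ≈ 2.6718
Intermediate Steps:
t = -353/23 (t = 353/(-23) = 353*(-1/23) = -353/23 ≈ -15.348)
V(T, u) = u + u**2 (V(T, u) = u**2 + u = u + u**2)
((-191274 + 60707) - 314354)/(-166748 + V(-464, t)) = ((-191274 + 60707) - 314354)/(-166748 - 353*(1 - 353/23)/23) = (-130567 - 314354)/(-166748 - 353/23*(-330/23)) = -444921/(-166748 + 116490/529) = -444921/(-88093202/529) = -444921*(-529/88093202) = 235363209/88093202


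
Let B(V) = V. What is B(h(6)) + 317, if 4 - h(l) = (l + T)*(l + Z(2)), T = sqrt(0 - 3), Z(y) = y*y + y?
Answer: 249 - 12*I*sqrt(3) ≈ 249.0 - 20.785*I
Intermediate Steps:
Z(y) = y + y**2 (Z(y) = y**2 + y = y + y**2)
T = I*sqrt(3) (T = sqrt(-3) = I*sqrt(3) ≈ 1.732*I)
h(l) = 4 - (6 + l)*(l + I*sqrt(3)) (h(l) = 4 - (l + I*sqrt(3))*(l + 2*(1 + 2)) = 4 - (l + I*sqrt(3))*(l + 2*3) = 4 - (l + I*sqrt(3))*(l + 6) = 4 - (l + I*sqrt(3))*(6 + l) = 4 - (6 + l)*(l + I*sqrt(3)))
B(h(6)) + 317 = (4 - 1*6**2 - 6*6 - 6*I*sqrt(3) - 1*I*6*sqrt(3)) + 317 = (4 - 1*36 - 36 - 6*I*sqrt(3) - 6*I*sqrt(3)) + 317 = (4 - 36 - 36 - 6*I*sqrt(3) - 6*I*sqrt(3)) + 317 = (-68 - 12*I*sqrt(3)) + 317 = 249 - 12*I*sqrt(3)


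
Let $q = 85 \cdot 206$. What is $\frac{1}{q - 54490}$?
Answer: $- \frac{1}{36980} \approx -2.7042 \cdot 10^{-5}$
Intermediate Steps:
$q = 17510$
$\frac{1}{q - 54490} = \frac{1}{17510 - 54490} = \frac{1}{-36980} = - \frac{1}{36980}$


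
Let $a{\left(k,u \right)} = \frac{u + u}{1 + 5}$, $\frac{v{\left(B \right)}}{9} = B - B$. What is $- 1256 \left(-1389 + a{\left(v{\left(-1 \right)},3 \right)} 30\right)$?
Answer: $1706904$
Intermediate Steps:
$v{\left(B \right)} = 0$ ($v{\left(B \right)} = 9 \left(B - B\right) = 9 \cdot 0 = 0$)
$a{\left(k,u \right)} = \frac{u}{3}$ ($a{\left(k,u \right)} = \frac{2 u}{6} = 2 u \frac{1}{6} = \frac{u}{3}$)
$- 1256 \left(-1389 + a{\left(v{\left(-1 \right)},3 \right)} 30\right) = - 1256 \left(-1389 + \frac{1}{3} \cdot 3 \cdot 30\right) = - 1256 \left(-1389 + 1 \cdot 30\right) = - 1256 \left(-1389 + 30\right) = \left(-1256\right) \left(-1359\right) = 1706904$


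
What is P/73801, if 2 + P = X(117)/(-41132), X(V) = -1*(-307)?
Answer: -82571/3035582732 ≈ -2.7201e-5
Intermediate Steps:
X(V) = 307
P = -82571/41132 (P = -2 + 307/(-41132) = -2 + 307*(-1/41132) = -2 - 307/41132 = -82571/41132 ≈ -2.0075)
P/73801 = -82571/41132/73801 = -82571/41132*1/73801 = -82571/3035582732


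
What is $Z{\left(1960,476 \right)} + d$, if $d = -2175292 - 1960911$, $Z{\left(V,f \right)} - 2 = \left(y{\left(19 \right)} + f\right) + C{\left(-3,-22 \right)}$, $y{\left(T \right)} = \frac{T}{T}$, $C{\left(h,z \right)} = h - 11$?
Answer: $-4135738$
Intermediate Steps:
$C{\left(h,z \right)} = -11 + h$ ($C{\left(h,z \right)} = h - 11 = -11 + h$)
$y{\left(T \right)} = 1$
$Z{\left(V,f \right)} = -11 + f$ ($Z{\left(V,f \right)} = 2 + \left(\left(1 + f\right) - 14\right) = 2 + \left(-13 + f\right) = -11 + f$)
$d = -4136203$ ($d = -2175292 - 1960911 = -4136203$)
$Z{\left(1960,476 \right)} + d = \left(-11 + 476\right) - 4136203 = 465 - 4136203 = -4135738$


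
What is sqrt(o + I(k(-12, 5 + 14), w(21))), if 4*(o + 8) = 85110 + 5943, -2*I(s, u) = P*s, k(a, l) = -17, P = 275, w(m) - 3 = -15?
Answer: sqrt(100371)/2 ≈ 158.41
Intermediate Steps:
w(m) = -12 (w(m) = 3 - 15 = -12)
I(s, u) = -275*s/2
o = 91021/4 (o = -8 + (85110 + 5943)/4 = -8 + (1/4)*91053 = -8 + 91053/4 = 91021/4 ≈ 22755.)
sqrt(o + I(k(-12, 5 + 14), w(21))) = sqrt(91021/4 - 275/2*(-17)) = sqrt(91021/4 + 4675/2) = sqrt(100371/4) = sqrt(100371)/2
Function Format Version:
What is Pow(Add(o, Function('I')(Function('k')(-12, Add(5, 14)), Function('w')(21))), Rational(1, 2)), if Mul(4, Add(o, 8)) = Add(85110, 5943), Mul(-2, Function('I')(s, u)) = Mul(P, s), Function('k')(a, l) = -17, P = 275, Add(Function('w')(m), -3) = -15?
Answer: Mul(Rational(1, 2), Pow(100371, Rational(1, 2))) ≈ 158.41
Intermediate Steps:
Function('w')(m) = -12 (Function('w')(m) = Add(3, -15) = -12)
Function('I')(s, u) = Mul(Rational(-275, 2), s) (Function('I')(s, u) = Mul(Rational(-1, 2), Mul(275, s)) = Mul(Rational(-275, 2), s))
o = Rational(91021, 4) (o = Add(-8, Mul(Rational(1, 4), Add(85110, 5943))) = Add(-8, Mul(Rational(1, 4), 91053)) = Add(-8, Rational(91053, 4)) = Rational(91021, 4) ≈ 22755.)
Pow(Add(o, Function('I')(Function('k')(-12, Add(5, 14)), Function('w')(21))), Rational(1, 2)) = Pow(Add(Rational(91021, 4), Mul(Rational(-275, 2), -17)), Rational(1, 2)) = Pow(Add(Rational(91021, 4), Rational(4675, 2)), Rational(1, 2)) = Pow(Rational(100371, 4), Rational(1, 2)) = Mul(Rational(1, 2), Pow(100371, Rational(1, 2)))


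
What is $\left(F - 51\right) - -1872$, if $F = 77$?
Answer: $1898$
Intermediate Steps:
$\left(F - 51\right) - -1872 = \left(77 - 51\right) - -1872 = 26 + 1872 = 1898$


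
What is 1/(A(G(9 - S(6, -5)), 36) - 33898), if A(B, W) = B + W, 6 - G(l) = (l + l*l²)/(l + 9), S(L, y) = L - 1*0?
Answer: -2/67717 ≈ -2.9535e-5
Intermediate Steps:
S(L, y) = L (S(L, y) = L + 0 = L)
G(l) = 6 - (l + l³)/(9 + l) (G(l) = 6 - (l + l*l²)/(l + 9) = 6 - (l + l³)/(9 + l))
1/(A(G(9 - S(6, -5)), 36) - 33898) = 1/(((54 - (9 - 1*6)³ + 5*(9 - 1*6))/(9 + (9 - 1*6)) + 36) - 33898) = 1/(((54 - (9 - 6)³ + 5*(9 - 6))/(9 + (9 - 6)) + 36) - 33898) = 1/(((54 - 1*3³ + 5*3)/(9 + 3) + 36) - 33898) = 1/(((54 - 1*27 + 15)/12 + 36) - 33898) = 1/(((54 - 27 + 15)/12 + 36) - 33898) = 1/(((1/12)*42 + 36) - 33898) = 1/((7/2 + 36) - 33898) = 1/(79/2 - 33898) = 1/(-67717/2) = -2/67717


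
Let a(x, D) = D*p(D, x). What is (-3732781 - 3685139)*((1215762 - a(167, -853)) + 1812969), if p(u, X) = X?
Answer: -23523574381440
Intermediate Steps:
a(x, D) = D*x
(-3732781 - 3685139)*((1215762 - a(167, -853)) + 1812969) = (-3732781 - 3685139)*((1215762 - (-853)*167) + 1812969) = -7417920*((1215762 - 1*(-142451)) + 1812969) = -7417920*((1215762 + 142451) + 1812969) = -7417920*(1358213 + 1812969) = -7417920*3171182 = -23523574381440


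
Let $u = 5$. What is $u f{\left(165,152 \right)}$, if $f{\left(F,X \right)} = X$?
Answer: $760$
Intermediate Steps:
$u f{\left(165,152 \right)} = 5 \cdot 152 = 760$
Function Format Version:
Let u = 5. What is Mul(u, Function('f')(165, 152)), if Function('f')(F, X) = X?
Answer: 760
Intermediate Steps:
Mul(u, Function('f')(165, 152)) = Mul(5, 152) = 760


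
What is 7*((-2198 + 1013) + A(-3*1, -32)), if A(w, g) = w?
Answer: -8316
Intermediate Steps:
7*((-2198 + 1013) + A(-3*1, -32)) = 7*((-2198 + 1013) - 3*1) = 7*(-1185 - 3) = 7*(-1188) = -8316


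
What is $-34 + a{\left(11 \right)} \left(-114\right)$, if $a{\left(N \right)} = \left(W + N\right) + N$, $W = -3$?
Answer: $-2200$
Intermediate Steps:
$a{\left(N \right)} = -3 + 2 N$ ($a{\left(N \right)} = \left(-3 + N\right) + N = -3 + 2 N$)
$-34 + a{\left(11 \right)} \left(-114\right) = -34 + \left(-3 + 2 \cdot 11\right) \left(-114\right) = -34 + \left(-3 + 22\right) \left(-114\right) = -34 + 19 \left(-114\right) = -34 - 2166 = -2200$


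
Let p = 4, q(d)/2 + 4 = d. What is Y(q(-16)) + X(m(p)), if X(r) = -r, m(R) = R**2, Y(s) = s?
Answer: -56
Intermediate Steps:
q(d) = -8 + 2*d
Y(q(-16)) + X(m(p)) = (-8 + 2*(-16)) - 1*4**2 = (-8 - 32) - 1*16 = -40 - 16 = -56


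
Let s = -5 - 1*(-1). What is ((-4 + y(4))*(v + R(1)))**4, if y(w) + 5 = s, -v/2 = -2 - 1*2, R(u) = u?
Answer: 187388721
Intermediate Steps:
s = -4 (s = -5 + 1 = -4)
v = 8 (v = -2*(-2 - 1*2) = -2*(-2 - 2) = -2*(-4) = 8)
y(w) = -9 (y(w) = -5 - 4 = -9)
((-4 + y(4))*(v + R(1)))**4 = ((-4 - 9)*(8 + 1))**4 = (-13*9)**4 = (-117)**4 = 187388721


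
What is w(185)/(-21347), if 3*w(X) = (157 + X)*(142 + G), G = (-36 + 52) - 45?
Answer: -12882/21347 ≈ -0.60346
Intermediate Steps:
G = -29 (G = 16 - 45 = -29)
w(X) = 17741/3 + 113*X/3 (w(X) = ((157 + X)*(142 - 29))/3 = ((157 + X)*113)/3 = (17741 + 113*X)/3 = 17741/3 + 113*X/3)
w(185)/(-21347) = (17741/3 + (113/3)*185)/(-21347) = (17741/3 + 20905/3)*(-1/21347) = 12882*(-1/21347) = -12882/21347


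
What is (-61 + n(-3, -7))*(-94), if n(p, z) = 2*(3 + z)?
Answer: 6486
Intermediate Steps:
n(p, z) = 6 + 2*z
(-61 + n(-3, -7))*(-94) = (-61 + (6 + 2*(-7)))*(-94) = (-61 + (6 - 14))*(-94) = (-61 - 8)*(-94) = -69*(-94) = 6486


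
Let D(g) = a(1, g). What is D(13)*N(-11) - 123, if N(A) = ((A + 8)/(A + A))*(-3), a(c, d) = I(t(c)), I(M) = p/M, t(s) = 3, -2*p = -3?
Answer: -5421/44 ≈ -123.20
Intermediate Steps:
p = 3/2 (p = -1/2*(-3) = 3/2 ≈ 1.5000)
I(M) = 3/(2*M)
a(c, d) = 1/2 (a(c, d) = (3/2)/3 = (3/2)*(1/3) = 1/2)
D(g) = 1/2
N(A) = -3*(8 + A)/(2*A) (N(A) = ((8 + A)/((2*A)))*(-3) = ((8 + A)*(1/(2*A)))*(-3) = ((8 + A)/(2*A))*(-3) = -3*(8 + A)/(2*A))
D(13)*N(-11) - 123 = (-3/2 - 12/(-11))/2 - 123 = (-3/2 - 12*(-1/11))/2 - 123 = (-3/2 + 12/11)/2 - 123 = (1/2)*(-9/22) - 123 = -9/44 - 123 = -5421/44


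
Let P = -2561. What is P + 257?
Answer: -2304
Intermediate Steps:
P + 257 = -2561 + 257 = -2304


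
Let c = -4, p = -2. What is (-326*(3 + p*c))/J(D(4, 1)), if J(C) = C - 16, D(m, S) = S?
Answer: 3586/15 ≈ 239.07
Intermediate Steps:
J(C) = -16 + C
(-326*(3 + p*c))/J(D(4, 1)) = (-326*(3 - 2*(-4)))/(-16 + 1) = -326*(3 + 8)/(-15) = -326*11*(-1/15) = -3586*(-1/15) = 3586/15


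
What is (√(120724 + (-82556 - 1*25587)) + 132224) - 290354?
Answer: -158130 + √12581 ≈ -1.5802e+5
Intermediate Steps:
(√(120724 + (-82556 - 1*25587)) + 132224) - 290354 = (√(120724 + (-82556 - 25587)) + 132224) - 290354 = (√(120724 - 108143) + 132224) - 290354 = (√12581 + 132224) - 290354 = (132224 + √12581) - 290354 = -158130 + √12581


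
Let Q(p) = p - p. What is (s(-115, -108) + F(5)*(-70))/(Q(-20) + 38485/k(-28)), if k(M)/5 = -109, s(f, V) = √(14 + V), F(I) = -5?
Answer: -38150/7697 - 109*I*√94/7697 ≈ -4.9565 - 0.1373*I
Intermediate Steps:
k(M) = -545 (k(M) = 5*(-109) = -545)
Q(p) = 0
(s(-115, -108) + F(5)*(-70))/(Q(-20) + 38485/k(-28)) = (√(14 - 108) - 5*(-70))/(0 + 38485/(-545)) = (√(-94) + 350)/(0 + 38485*(-1/545)) = (I*√94 + 350)/(0 - 7697/109) = (350 + I*√94)/(-7697/109) = (350 + I*√94)*(-109/7697) = -38150/7697 - 109*I*√94/7697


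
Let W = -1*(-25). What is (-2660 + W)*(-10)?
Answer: 26350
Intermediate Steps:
W = 25
(-2660 + W)*(-10) = (-2660 + 25)*(-10) = -2635*(-10) = 26350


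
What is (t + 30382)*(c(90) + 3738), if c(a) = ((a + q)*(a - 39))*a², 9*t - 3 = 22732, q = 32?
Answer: 4975897727758/3 ≈ 1.6586e+12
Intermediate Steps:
t = 22735/9 (t = ⅓ + (⅑)*22732 = ⅓ + 22732/9 = 22735/9 ≈ 2526.1)
c(a) = a²*(-39 + a)*(32 + a) (c(a) = ((a + 32)*(a - 39))*a² = ((32 + a)*(-39 + a))*a² = ((-39 + a)*(32 + a))*a² = a²*(-39 + a)*(32 + a))
(t + 30382)*(c(90) + 3738) = (22735/9 + 30382)*(90²*(-1248 + 90² - 7*90) + 3738) = 296173*(8100*(-1248 + 8100 - 630) + 3738)/9 = 296173*(8100*6222 + 3738)/9 = 296173*(50398200 + 3738)/9 = (296173/9)*50401938 = 4975897727758/3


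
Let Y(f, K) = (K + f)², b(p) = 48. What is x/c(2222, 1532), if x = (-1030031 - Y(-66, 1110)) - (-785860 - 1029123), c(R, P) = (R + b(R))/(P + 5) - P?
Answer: 234380204/1176207 ≈ 199.27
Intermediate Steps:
c(R, P) = -P + (48 + R)/(5 + P) (c(R, P) = (R + 48)/(P + 5) - P = (48 + R)/(5 + P) - P = -P + (48 + R)/(5 + P))
x = -304984 (x = (-1030031 - (1110 - 66)²) - (-785860 - 1029123) = (-1030031 - 1*1044²) - 1*(-1814983) = (-1030031 - 1*1089936) + 1814983 = (-1030031 - 1089936) + 1814983 = -2119967 + 1814983 = -304984)
x/c(2222, 1532) = -304984*(5 + 1532)/(48 + 2222 - 1*1532² - 5*1532) = -304984*1537/(48 + 2222 - 1*2347024 - 7660) = -304984*1537/(48 + 2222 - 2347024 - 7660) = -304984/((1/1537)*(-2352414)) = -304984/(-2352414/1537) = -304984*(-1537/2352414) = 234380204/1176207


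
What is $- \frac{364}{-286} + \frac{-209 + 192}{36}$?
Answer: $\frac{317}{396} \approx 0.8005$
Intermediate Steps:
$- \frac{364}{-286} + \frac{-209 + 192}{36} = \left(-364\right) \left(- \frac{1}{286}\right) - \frac{17}{36} = \frac{14}{11} - \frac{17}{36} = \frac{317}{396}$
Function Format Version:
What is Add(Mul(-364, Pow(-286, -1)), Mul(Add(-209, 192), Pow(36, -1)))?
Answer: Rational(317, 396) ≈ 0.80050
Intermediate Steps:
Add(Mul(-364, Pow(-286, -1)), Mul(Add(-209, 192), Pow(36, -1))) = Add(Mul(-364, Rational(-1, 286)), Mul(-17, Rational(1, 36))) = Add(Rational(14, 11), Rational(-17, 36)) = Rational(317, 396)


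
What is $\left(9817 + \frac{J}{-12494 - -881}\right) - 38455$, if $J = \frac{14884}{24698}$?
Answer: $- \frac{4106945145248}{143408937} \approx -28638.0$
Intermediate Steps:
$J = \frac{7442}{12349}$ ($J = 14884 \cdot \frac{1}{24698} = \frac{7442}{12349} \approx 0.60264$)
$\left(9817 + \frac{J}{-12494 - -881}\right) - 38455 = \left(9817 + \frac{7442}{12349 \left(-12494 - -881\right)}\right) - 38455 = \left(9817 + \frac{7442}{12349 \left(-12494 + 881\right)}\right) - 38455 = \left(9817 + \frac{7442}{12349 \left(-11613\right)}\right) - 38455 = \left(9817 + \frac{7442}{12349} \left(- \frac{1}{11613}\right)\right) - 38455 = \left(9817 - \frac{7442}{143408937}\right) - 38455 = \frac{1407845527087}{143408937} - 38455 = - \frac{4106945145248}{143408937}$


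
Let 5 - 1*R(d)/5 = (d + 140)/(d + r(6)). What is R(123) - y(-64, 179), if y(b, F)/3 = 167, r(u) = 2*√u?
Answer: -490115/1007 + 526*√6/3021 ≈ -486.28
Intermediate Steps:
R(d) = 25 - 5*(140 + d)/(d + 2*√6) (R(d) = 25 - 5*(d + 140)/(d + 2*√6) = 25 - 5*(140 + d)/(d + 2*√6))
y(b, F) = 501 (y(b, F) = 3*167 = 501)
R(123) - y(-64, 179) = 10*(-70 + 2*123 + 5*√6)/(123 + 2*√6) - 1*501 = 10*(-70 + 246 + 5*√6)/(123 + 2*√6) - 501 = 10*(176 + 5*√6)/(123 + 2*√6) - 501 = -501 + 10*(176 + 5*√6)/(123 + 2*√6)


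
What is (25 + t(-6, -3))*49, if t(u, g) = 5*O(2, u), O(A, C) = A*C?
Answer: -1715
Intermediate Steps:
t(u, g) = 10*u (t(u, g) = 5*(2*u) = 10*u)
(25 + t(-6, -3))*49 = (25 + 10*(-6))*49 = (25 - 60)*49 = -35*49 = -1715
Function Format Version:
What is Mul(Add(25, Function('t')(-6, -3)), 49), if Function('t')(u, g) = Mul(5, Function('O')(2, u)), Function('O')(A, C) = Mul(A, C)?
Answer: -1715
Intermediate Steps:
Function('t')(u, g) = Mul(10, u) (Function('t')(u, g) = Mul(5, Mul(2, u)) = Mul(10, u))
Mul(Add(25, Function('t')(-6, -3)), 49) = Mul(Add(25, Mul(10, -6)), 49) = Mul(Add(25, -60), 49) = Mul(-35, 49) = -1715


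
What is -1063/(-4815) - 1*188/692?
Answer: -42406/832995 ≈ -0.050908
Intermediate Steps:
-1063/(-4815) - 1*188/692 = -1063*(-1/4815) - 188*1/692 = 1063/4815 - 47/173 = -42406/832995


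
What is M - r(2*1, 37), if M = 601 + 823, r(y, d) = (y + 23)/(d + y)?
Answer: 55511/39 ≈ 1423.4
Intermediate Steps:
r(y, d) = (23 + y)/(d + y)
M = 1424
M - r(2*1, 37) = 1424 - (23 + 2*1)/(37 + 2*1) = 1424 - (23 + 2)/(37 + 2) = 1424 - 25/39 = 55511/39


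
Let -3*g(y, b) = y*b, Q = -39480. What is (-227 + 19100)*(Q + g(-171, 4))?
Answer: -740802996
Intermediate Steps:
g(y, b) = -b*y/3 (g(y, b) = -y*b/3 = -b*y/3)
(-227 + 19100)*(Q + g(-171, 4)) = (-227 + 19100)*(-39480 - ⅓*4*(-171)) = 18873*(-39480 + 228) = 18873*(-39252) = -740802996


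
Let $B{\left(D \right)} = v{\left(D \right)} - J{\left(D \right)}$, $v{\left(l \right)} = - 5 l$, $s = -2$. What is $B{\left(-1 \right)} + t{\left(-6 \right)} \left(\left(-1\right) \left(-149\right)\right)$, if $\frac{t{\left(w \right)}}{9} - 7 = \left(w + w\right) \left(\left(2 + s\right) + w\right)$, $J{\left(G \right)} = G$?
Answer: $105945$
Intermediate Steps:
$B{\left(D \right)} = - 6 D$ ($B{\left(D \right)} = - 5 D - D = - 6 D$)
$t{\left(w \right)} = 63 + 18 w^{2}$ ($t{\left(w \right)} = 63 + 9 \left(w + w\right) \left(\left(2 - 2\right) + w\right) = 63 + 9 \cdot 2 w \left(0 + w\right) = 63 + 9 \cdot 2 w w = 63 + 9 \cdot 2 w^{2} = 63 + 18 w^{2}$)
$B{\left(-1 \right)} + t{\left(-6 \right)} \left(\left(-1\right) \left(-149\right)\right) = \left(-6\right) \left(-1\right) + \left(63 + 18 \left(-6\right)^{2}\right) \left(\left(-1\right) \left(-149\right)\right) = 6 + \left(63 + 18 \cdot 36\right) 149 = 6 + \left(63 + 648\right) 149 = 6 + 711 \cdot 149 = 6 + 105939 = 105945$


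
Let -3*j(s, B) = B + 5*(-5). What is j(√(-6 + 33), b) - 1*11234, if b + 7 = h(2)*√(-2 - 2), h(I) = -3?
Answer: -33670/3 + 2*I ≈ -11223.0 + 2.0*I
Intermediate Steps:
b = -7 - 6*I (b = -7 - 3*√(-2 - 2) = -7 - 6*I ≈ -7.0 - 6.0*I)
j(s, B) = 25/3 - B/3 (j(s, B) = -(B + 5*(-5))/3 = -(B - 25)/3 = -(-25 + B)/3 = 25/3 - B/3)
j(√(-6 + 33), b) - 1*11234 = (25/3 - (-7 - 6*I)/3) - 1*11234 = (25/3 + (7/3 + 2*I)) - 11234 = (32/3 + 2*I) - 11234 = -33670/3 + 2*I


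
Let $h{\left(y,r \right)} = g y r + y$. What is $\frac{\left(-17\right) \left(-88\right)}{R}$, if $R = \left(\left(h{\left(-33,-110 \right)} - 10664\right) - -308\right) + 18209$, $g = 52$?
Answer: $\frac{374}{49145} \approx 0.0076101$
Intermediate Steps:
$h{\left(y,r \right)} = y + 52 r y$ ($h{\left(y,r \right)} = 52 y r + y = 52 r y + y = y + 52 r y$)
$R = 196580$ ($R = \left(\left(- 33 \left(1 + 52 \left(-110\right)\right) - 10664\right) - -308\right) + 18209 = \left(\left(- 33 \left(1 - 5720\right) - 10664\right) + 308\right) + 18209 = \left(\left(\left(-33\right) \left(-5719\right) - 10664\right) + 308\right) + 18209 = \left(\left(188727 - 10664\right) + 308\right) + 18209 = \left(178063 + 308\right) + 18209 = 178371 + 18209 = 196580$)
$\frac{\left(-17\right) \left(-88\right)}{R} = \frac{\left(-17\right) \left(-88\right)}{196580} = 1496 \cdot \frac{1}{196580} = \frac{374}{49145}$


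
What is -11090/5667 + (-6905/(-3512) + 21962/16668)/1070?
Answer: -57795027586981/29579698519920 ≈ -1.9539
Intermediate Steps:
-11090/5667 + (-6905/(-3512) + 21962/16668)/1070 = -11090*1/5667 + (-6905*(-1/3512) + 21962*(1/16668))*(1/1070) = -11090/5667 + (6905/3512 + 10981/8334)*(1/1070) = -11090/5667 + (48055771/14634504)*(1/1070) = -11090/5667 + 48055771/15658919280 = -57795027586981/29579698519920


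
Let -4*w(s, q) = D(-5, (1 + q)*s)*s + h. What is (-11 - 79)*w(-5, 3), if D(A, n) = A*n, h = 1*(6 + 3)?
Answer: -22095/2 ≈ -11048.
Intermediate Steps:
h = 9 (h = 1*9 = 9)
w(s, q) = -9/4 + 5*s²*(1 + q)/4 (w(s, q) = -((-5*(1 + q)*s)*s + 9)/4 = -((-5*s*(1 + q))*s + 9)/4 = -(-5*s²*(1 + q) + 9)/4 = -(9 - 5*s²*(1 + q))/4 = -9/4 + 5*s²*(1 + q)/4)
(-11 - 79)*w(-5, 3) = (-11 - 79)*(-9/4 + (5/4)*(-5)²*(1 + 3)) = -90*(-9/4 + (5/4)*25*4) = -90*(-9/4 + 125) = -90*491/4 = -22095/2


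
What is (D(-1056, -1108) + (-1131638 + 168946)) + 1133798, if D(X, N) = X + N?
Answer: 168942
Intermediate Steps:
D(X, N) = N + X
(D(-1056, -1108) + (-1131638 + 168946)) + 1133798 = ((-1108 - 1056) + (-1131638 + 168946)) + 1133798 = (-2164 - 962692) + 1133798 = -964856 + 1133798 = 168942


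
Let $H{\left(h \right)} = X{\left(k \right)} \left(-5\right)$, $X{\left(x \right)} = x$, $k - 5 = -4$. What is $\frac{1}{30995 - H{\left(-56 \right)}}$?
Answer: $\frac{1}{31000} \approx 3.2258 \cdot 10^{-5}$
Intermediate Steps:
$k = 1$ ($k = 5 - 4 = 1$)
$H{\left(h \right)} = -5$ ($H{\left(h \right)} = 1 \left(-5\right) = -5$)
$\frac{1}{30995 - H{\left(-56 \right)}} = \frac{1}{30995 - -5} = \frac{1}{30995 + 5} = \frac{1}{31000}$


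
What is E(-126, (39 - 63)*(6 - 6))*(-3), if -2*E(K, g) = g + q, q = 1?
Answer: 3/2 ≈ 1.5000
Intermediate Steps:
E(K, g) = -½ - g/2 (E(K, g) = -(g + 1)/2 = -(1 + g)/2 = -½ - g/2)
E(-126, (39 - 63)*(6 - 6))*(-3) = (-½ - (39 - 63)*(6 - 6)/2)*(-3) = (-½ - (-12)*0)*(-3) = (-½ - ½*0)*(-3) = (-½ + 0)*(-3) = -½*(-3) = 3/2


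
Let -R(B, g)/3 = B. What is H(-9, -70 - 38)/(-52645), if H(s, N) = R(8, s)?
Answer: 24/52645 ≈ 0.00045588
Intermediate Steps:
R(B, g) = -3*B
H(s, N) = -24 (H(s, N) = -3*8 = -24)
H(-9, -70 - 38)/(-52645) = -24/(-52645) = -24*(-1/52645) = 24/52645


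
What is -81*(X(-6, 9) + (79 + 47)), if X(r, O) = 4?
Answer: -10530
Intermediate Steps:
-81*(X(-6, 9) + (79 + 47)) = -81*(4 + (79 + 47)) = -81*(4 + 126) = -81*130 = -10530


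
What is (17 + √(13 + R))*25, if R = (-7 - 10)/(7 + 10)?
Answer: 425 + 50*√3 ≈ 511.60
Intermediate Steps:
R = -1 (R = -17/17 = -17*1/17 = -1)
(17 + √(13 + R))*25 = (17 + √(13 - 1))*25 = (17 + √12)*25 = (17 + 2*√3)*25 = 425 + 50*√3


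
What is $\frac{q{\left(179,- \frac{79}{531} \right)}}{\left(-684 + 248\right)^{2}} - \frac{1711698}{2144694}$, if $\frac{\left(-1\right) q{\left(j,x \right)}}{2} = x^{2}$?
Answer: $- \frac{7645537883962433}{9579572121974472} \approx -0.79811$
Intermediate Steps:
$q{\left(j,x \right)} = - 2 x^{2}$
$\frac{q{\left(179,- \frac{79}{531} \right)}}{\left(-684 + 248\right)^{2}} - \frac{1711698}{2144694} = \frac{\left(-2\right) \left(- \frac{79}{531}\right)^{2}}{\left(-684 + 248\right)^{2}} - \frac{1711698}{2144694} = \frac{\left(-2\right) \left(\left(-79\right) \frac{1}{531}\right)^{2}}{\left(-436\right)^{2}} - \frac{285283}{357449} = \frac{\left(-2\right) \left(- \frac{79}{531}\right)^{2}}{190096} - \frac{285283}{357449} = \left(-2\right) \frac{6241}{281961} \cdot \frac{1}{190096} - \frac{285283}{357449} = \left(- \frac{12482}{281961}\right) \frac{1}{190096} - \frac{285283}{357449} = - \frac{6241}{26799829128} - \frac{285283}{357449} = - \frac{7645537883962433}{9579572121974472}$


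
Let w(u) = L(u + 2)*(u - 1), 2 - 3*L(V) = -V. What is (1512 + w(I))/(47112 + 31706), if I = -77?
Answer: 1705/39409 ≈ 0.043264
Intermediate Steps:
L(V) = 2/3 + V/3 (L(V) = 2/3 - (-1)*V/3 = 2/3 + V/3)
w(u) = (-1 + u)*(4/3 + u/3) (w(u) = (2/3 + (u + 2)/3)*(u - 1) = (2/3 + (2 + u)/3)*(-1 + u) = (2/3 + (2/3 + u/3))*(-1 + u) = (4/3 + u/3)*(-1 + u) = (-1 + u)*(4/3 + u/3))
(1512 + w(I))/(47112 + 31706) = (1512 + (-1 - 77)*(4 - 77)/3)/(47112 + 31706) = (1512 + (1/3)*(-78)*(-73))/78818 = (1512 + 1898)*(1/78818) = 3410*(1/78818) = 1705/39409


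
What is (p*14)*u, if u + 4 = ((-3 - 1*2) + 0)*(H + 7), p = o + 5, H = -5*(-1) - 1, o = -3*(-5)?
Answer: -16520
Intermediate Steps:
o = 15
H = 4 (H = 5 - 1 = 4)
p = 20 (p = 15 + 5 = 20)
u = -59 (u = -4 + ((-3 - 1*2) + 0)*(4 + 7) = -4 + ((-3 - 2) + 0)*11 = -4 + (-5 + 0)*11 = -4 - 5*11 = -4 - 55 = -59)
(p*14)*u = (20*14)*(-59) = 280*(-59) = -16520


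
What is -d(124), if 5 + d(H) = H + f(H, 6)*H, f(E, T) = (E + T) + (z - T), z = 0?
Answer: -15495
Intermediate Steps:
f(E, T) = E (f(E, T) = (E + T) + (0 - T) = (E + T) - T = E)
d(H) = -5 + H + H² (d(H) = -5 + (H + H*H) = -5 + (H + H²) = -5 + H + H²)
-d(124) = -(-5 + 124 + 124²) = -(-5 + 124 + 15376) = -1*15495 = -15495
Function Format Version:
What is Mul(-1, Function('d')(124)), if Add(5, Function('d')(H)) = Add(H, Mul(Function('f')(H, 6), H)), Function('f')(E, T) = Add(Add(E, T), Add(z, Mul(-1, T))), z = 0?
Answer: -15495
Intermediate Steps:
Function('f')(E, T) = E (Function('f')(E, T) = Add(Add(E, T), Add(0, Mul(-1, T))) = Add(Add(E, T), Mul(-1, T)) = E)
Function('d')(H) = Add(-5, H, Pow(H, 2)) (Function('d')(H) = Add(-5, Add(H, Mul(H, H))) = Add(-5, Add(H, Pow(H, 2))) = Add(-5, H, Pow(H, 2)))
Mul(-1, Function('d')(124)) = Mul(-1, Add(-5, 124, Pow(124, 2))) = Mul(-1, Add(-5, 124, 15376)) = Mul(-1, 15495) = -15495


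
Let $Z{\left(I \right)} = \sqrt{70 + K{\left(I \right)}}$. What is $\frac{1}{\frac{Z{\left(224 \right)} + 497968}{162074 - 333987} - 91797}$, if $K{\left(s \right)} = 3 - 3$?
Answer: $- \frac{2713061449368277}{249058760597271905571} + \frac{171913 \sqrt{70}}{249058760597271905571} \approx -1.0893 \cdot 10^{-5}$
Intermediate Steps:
$K{\left(s \right)} = 0$
$Z{\left(I \right)} = \sqrt{70}$ ($Z{\left(I \right)} = \sqrt{70 + 0} = \sqrt{70}$)
$\frac{1}{\frac{Z{\left(224 \right)} + 497968}{162074 - 333987} - 91797} = \frac{1}{\frac{\sqrt{70} + 497968}{162074 - 333987} - 91797} = \frac{1}{\frac{497968 + \sqrt{70}}{-171913} - 91797} = \frac{1}{\left(497968 + \sqrt{70}\right) \left(- \frac{1}{171913}\right) - 91797} = \frac{1}{\left(- \frac{497968}{171913} - \frac{\sqrt{70}}{171913}\right) - 91797} = \frac{1}{- \frac{15781595629}{171913} - \frac{\sqrt{70}}{171913}}$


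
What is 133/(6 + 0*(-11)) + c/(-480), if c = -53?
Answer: 10693/480 ≈ 22.277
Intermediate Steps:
133/(6 + 0*(-11)) + c/(-480) = 133/(6 + 0*(-11)) - 53/(-480) = 133/(6 + 0) - 53*(-1/480) = 133/6 + 53/480 = 10693/480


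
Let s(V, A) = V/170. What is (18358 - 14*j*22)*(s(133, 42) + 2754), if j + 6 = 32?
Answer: 484703955/17 ≈ 2.8512e+7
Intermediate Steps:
s(V, A) = V/170 (s(V, A) = V*(1/170) = V/170)
j = 26 (j = -6 + 32 = 26)
(18358 - 14*j*22)*(s(133, 42) + 2754) = (18358 - 14*26*22)*((1/170)*133 + 2754) = (18358 - 364*22)*(133/170 + 2754) = (18358 - 8008)*(468313/170) = 10350*(468313/170) = 484703955/17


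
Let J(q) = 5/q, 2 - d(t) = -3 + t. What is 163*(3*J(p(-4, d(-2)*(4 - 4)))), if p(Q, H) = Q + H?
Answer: -2445/4 ≈ -611.25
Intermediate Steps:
d(t) = 5 - t (d(t) = 2 - (-3 + t) = 2 + (3 - t) = 5 - t)
p(Q, H) = H + Q
163*(3*J(p(-4, d(-2)*(4 - 4)))) = 163*(3*(5/((5 - 1*(-2))*(4 - 4) - 4))) = 163*(3*(5/((5 + 2)*0 - 4))) = 163*(3*(5/(7*0 - 4))) = 163*(3*(5/(0 - 4))) = 163*(3*(5/(-4))) = 163*(3*(5*(-1/4))) = 163*(3*(-5/4)) = 163*(-15/4) = -2445/4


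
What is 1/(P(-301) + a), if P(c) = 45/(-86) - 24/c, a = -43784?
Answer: -602/26358235 ≈ -2.2839e-5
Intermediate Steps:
P(c) = -45/86 - 24/c (P(c) = 45*(-1/86) - 24/c = -45/86 - 24/c)
1/(P(-301) + a) = 1/((-45/86 - 24/(-301)) - 43784) = 1/((-45/86 - 24*(-1/301)) - 43784) = 1/((-45/86 + 24/301) - 43784) = 1/(-267/602 - 43784) = 1/(-26358235/602) = -602/26358235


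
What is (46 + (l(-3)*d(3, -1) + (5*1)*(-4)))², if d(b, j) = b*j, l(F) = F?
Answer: 1225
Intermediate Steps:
(46 + (l(-3)*d(3, -1) + (5*1)*(-4)))² = (46 + (-9*(-1) + (5*1)*(-4)))² = (46 + (-3*(-3) + 5*(-4)))² = (46 + (9 - 20))² = (46 - 11)² = 35² = 1225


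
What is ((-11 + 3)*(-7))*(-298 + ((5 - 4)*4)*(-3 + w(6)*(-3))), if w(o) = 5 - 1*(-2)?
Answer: -22064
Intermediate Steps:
w(o) = 7 (w(o) = 5 + 2 = 7)
((-11 + 3)*(-7))*(-298 + ((5 - 4)*4)*(-3 + w(6)*(-3))) = ((-11 + 3)*(-7))*(-298 + ((5 - 4)*4)*(-3 + 7*(-3))) = (-8*(-7))*(-298 + (1*4)*(-3 - 21)) = 56*(-298 + 4*(-24)) = 56*(-298 - 96) = 56*(-394) = -22064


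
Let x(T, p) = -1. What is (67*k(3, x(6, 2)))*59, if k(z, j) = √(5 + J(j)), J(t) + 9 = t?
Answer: 3953*I*√5 ≈ 8839.2*I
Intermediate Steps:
J(t) = -9 + t
k(z, j) = √(-4 + j) (k(z, j) = √(5 + (-9 + j)) = √(-4 + j))
(67*k(3, x(6, 2)))*59 = (67*√(-4 - 1))*59 = (67*√(-5))*59 = (67*(I*√5))*59 = (67*I*√5)*59 = 3953*I*√5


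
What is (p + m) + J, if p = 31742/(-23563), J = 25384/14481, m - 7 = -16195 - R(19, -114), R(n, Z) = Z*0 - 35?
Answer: -5511520398569/341215803 ≈ -16153.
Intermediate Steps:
R(n, Z) = -35 (R(n, Z) = 0 - 35 = -35)
m = -16153 (m = 7 + (-16195 - 1*(-35)) = 7 + (-16195 + 35) = 7 - 16160 = -16153)
J = 25384/14481 (J = 25384*(1/14481) = 25384/14481 ≈ 1.7529)
p = -31742/23563 (p = 31742*(-1/23563) = -31742/23563 ≈ -1.3471)
(p + m) + J = (-31742/23563 - 16153) + 25384/14481 = -380644881/23563 + 25384/14481 = -5511520398569/341215803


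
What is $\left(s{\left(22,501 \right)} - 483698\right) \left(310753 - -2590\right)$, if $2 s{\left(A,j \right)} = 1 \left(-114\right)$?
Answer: $-151581242965$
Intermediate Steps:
$s{\left(A,j \right)} = -57$ ($s{\left(A,j \right)} = \frac{1 \left(-114\right)}{2} = \frac{1}{2} \left(-114\right) = -57$)
$\left(s{\left(22,501 \right)} - 483698\right) \left(310753 - -2590\right) = \left(-57 - 483698\right) \left(310753 - -2590\right) = - 483755 \left(310753 + 2590\right) = \left(-483755\right) 313343 = -151581242965$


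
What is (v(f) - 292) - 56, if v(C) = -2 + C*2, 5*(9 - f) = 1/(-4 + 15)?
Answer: -18262/55 ≈ -332.04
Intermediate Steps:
f = 494/55 (f = 9 - 1/(5*(-4 + 15)) = 9 - ⅕/11 = 9 - ⅕*1/11 = 9 - 1/55 = 494/55 ≈ 8.9818)
v(C) = -2 + 2*C
(v(f) - 292) - 56 = ((-2 + 2*(494/55)) - 292) - 56 = ((-2 + 988/55) - 292) - 56 = (878/55 - 292) - 56 = -15182/55 - 56 = -18262/55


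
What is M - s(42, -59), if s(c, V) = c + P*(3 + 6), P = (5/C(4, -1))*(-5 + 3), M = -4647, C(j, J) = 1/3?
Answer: -4419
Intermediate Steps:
C(j, J) = ⅓
P = -30 (P = (5/(⅓))*(-5 + 3) = (5*3)*(-2) = 15*(-2) = -30)
s(c, V) = -270 + c (s(c, V) = c - 30*(3 + 6) = c - 30*9 = c - 270 = -270 + c)
M - s(42, -59) = -4647 - (-270 + 42) = -4647 - 1*(-228) = -4647 + 228 = -4419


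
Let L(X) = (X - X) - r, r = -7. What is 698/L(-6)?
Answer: 698/7 ≈ 99.714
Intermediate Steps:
L(X) = 7 (L(X) = (X - X) - 1*(-7) = 0 + 7 = 7)
698/L(-6) = 698/7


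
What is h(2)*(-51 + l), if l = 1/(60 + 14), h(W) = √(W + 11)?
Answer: -3773*√13/74 ≈ -183.83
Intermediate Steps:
h(W) = √(11 + W)
l = 1/74 ≈ 0.013514
h(2)*(-51 + l) = √(11 + 2)*(-51 + 1/74) = √13*(-3773/74) = -3773*√13/74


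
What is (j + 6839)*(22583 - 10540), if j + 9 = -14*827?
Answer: -57180164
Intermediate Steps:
j = -11587 (j = -9 - 14*827 = -9 - 11578 = -11587)
(j + 6839)*(22583 - 10540) = (-11587 + 6839)*(22583 - 10540) = -4748*12043 = -57180164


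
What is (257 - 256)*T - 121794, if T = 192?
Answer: -121602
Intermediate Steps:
(257 - 256)*T - 121794 = (257 - 256)*192 - 121794 = 1*192 - 121794 = 192 - 121794 = -121602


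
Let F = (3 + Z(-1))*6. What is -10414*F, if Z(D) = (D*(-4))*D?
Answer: 62484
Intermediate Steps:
Z(D) = -4*D**2 (Z(D) = (-4*D)*D = -4*D**2)
F = -6 (F = (3 - 4*(-1)**2)*6 = (3 - 4*1)*6 = (3 - 4)*6 = -1*6 = -6)
-10414*F = -10414*(-6) = 62484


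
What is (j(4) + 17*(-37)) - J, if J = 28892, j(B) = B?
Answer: -29517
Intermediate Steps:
(j(4) + 17*(-37)) - J = (4 + 17*(-37)) - 1*28892 = (4 - 629) - 28892 = -625 - 28892 = -29517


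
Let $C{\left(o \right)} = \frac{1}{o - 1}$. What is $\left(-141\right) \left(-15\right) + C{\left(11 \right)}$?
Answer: $\frac{21151}{10} \approx 2115.1$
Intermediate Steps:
$C{\left(o \right)} = \frac{1}{-1 + o}$
$\left(-141\right) \left(-15\right) + C{\left(11 \right)} = \left(-141\right) \left(-15\right) + \frac{1}{-1 + 11} = 2115 + \frac{1}{10} = \frac{21151}{10}$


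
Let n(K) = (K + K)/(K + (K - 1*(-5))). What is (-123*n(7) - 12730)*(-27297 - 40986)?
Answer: 16633192536/19 ≈ 8.7543e+8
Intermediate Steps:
n(K) = 2*K/(5 + 2*K) (n(K) = (2*K)/(K + (K + 5)) = (2*K)/(K + (5 + K)) = (2*K)/(5 + 2*K) = 2*K/(5 + 2*K))
(-123*n(7) - 12730)*(-27297 - 40986) = (-246*7/(5 + 2*7) - 12730)*(-27297 - 40986) = (-246*7/(5 + 14) - 12730)*(-68283) = (-246*7/19 - 12730)*(-68283) = (-123*14/19 - 12730)*(-68283) = (-1722/19 - 12730)*(-68283) = -243592/19*(-68283) = 16633192536/19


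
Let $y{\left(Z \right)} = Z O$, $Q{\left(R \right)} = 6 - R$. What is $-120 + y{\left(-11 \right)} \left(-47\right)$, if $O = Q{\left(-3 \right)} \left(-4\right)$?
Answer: $-18732$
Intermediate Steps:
$O = -36$ ($O = \left(6 - -3\right) \left(-4\right) = \left(6 + 3\right) \left(-4\right) = 9 \left(-4\right) = -36$)
$y{\left(Z \right)} = - 36 Z$ ($y{\left(Z \right)} = Z \left(-36\right) = - 36 Z$)
$-120 + y{\left(-11 \right)} \left(-47\right) = -120 + \left(-36\right) \left(-11\right) \left(-47\right) = -120 + 396 \left(-47\right) = -120 - 18612 = -18732$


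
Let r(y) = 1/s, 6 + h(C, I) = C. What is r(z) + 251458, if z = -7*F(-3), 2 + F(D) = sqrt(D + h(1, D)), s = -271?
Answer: 68145117/271 ≈ 2.5146e+5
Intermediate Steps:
h(C, I) = -6 + C
F(D) = -2 + sqrt(-5 + D) (F(D) = -2 + sqrt(D + (-6 + 1)) = -2 + sqrt(D - 5) = -2 + sqrt(-5 + D))
z = 14 - 14*I*sqrt(2) (z = -7*(-2 + sqrt(-5 - 3)) = -7*(-2 + sqrt(-8)) = -7*(-2 + 2*I*sqrt(2)) = 14 - 14*I*sqrt(2) ≈ 14.0 - 19.799*I)
r(y) = -1/271 (r(y) = 1/(-271) = -1/271)
r(z) + 251458 = -1/271 + 251458 = 68145117/271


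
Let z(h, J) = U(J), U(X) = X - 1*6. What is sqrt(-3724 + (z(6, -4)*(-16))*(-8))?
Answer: 6*I*sqrt(139) ≈ 70.739*I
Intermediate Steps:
U(X) = -6 + X (U(X) = X - 6 = -6 + X)
z(h, J) = -6 + J
sqrt(-3724 + (z(6, -4)*(-16))*(-8)) = sqrt(-3724 + ((-6 - 4)*(-16))*(-8)) = sqrt(-3724 - 10*(-16)*(-8)) = sqrt(-3724 + 160*(-8)) = sqrt(-3724 - 1280) = sqrt(-5004) = 6*I*sqrt(139)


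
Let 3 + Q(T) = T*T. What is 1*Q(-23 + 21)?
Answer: 1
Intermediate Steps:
Q(T) = -3 + T² (Q(T) = -3 + T*T = -3 + T²)
1*Q(-23 + 21) = 1*(-3 + (-23 + 21)²) = 1*(-3 + (-2)²) = 1*(-3 + 4) = 1*1 = 1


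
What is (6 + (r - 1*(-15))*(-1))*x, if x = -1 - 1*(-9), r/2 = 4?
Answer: -136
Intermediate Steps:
r = 8 (r = 2*4 = 8)
x = 8 (x = -1 + 9 = 8)
(6 + (r - 1*(-15))*(-1))*x = (6 + (8 - 1*(-15))*(-1))*8 = (6 + (8 + 15)*(-1))*8 = (6 + 23*(-1))*8 = (6 - 23)*8 = -17*8 = -136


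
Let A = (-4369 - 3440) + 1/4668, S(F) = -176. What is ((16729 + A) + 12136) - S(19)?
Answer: 99110977/4668 ≈ 21232.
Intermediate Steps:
A = -36452411/4668 (A = -7809 + 1/4668 = -36452411/4668 ≈ -7809.0)
((16729 + A) + 12136) - S(19) = ((16729 - 36452411/4668) + 12136) - 1*(-176) = (41638561/4668 + 12136) + 176 = 98289409/4668 + 176 = 99110977/4668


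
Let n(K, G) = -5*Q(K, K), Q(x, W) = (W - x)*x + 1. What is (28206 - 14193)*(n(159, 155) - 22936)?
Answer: -321472233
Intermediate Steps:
Q(x, W) = 1 + x*(W - x) (Q(x, W) = x*(W - x) + 1 = 1 + x*(W - x))
n(K, G) = -5 (n(K, G) = -5*(1 - K² + K*K) = -5*(1 - K² + K²) = -5*1 = -5)
(28206 - 14193)*(n(159, 155) - 22936) = (28206 - 14193)*(-5 - 22936) = 14013*(-22941) = -321472233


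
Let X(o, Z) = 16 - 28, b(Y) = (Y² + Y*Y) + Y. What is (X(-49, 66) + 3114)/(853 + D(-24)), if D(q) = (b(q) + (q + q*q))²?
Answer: 3102/2823253 ≈ 0.0010987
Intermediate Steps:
b(Y) = Y + 2*Y² (b(Y) = (Y² + Y²) + Y = 2*Y² + Y = Y + 2*Y²)
D(q) = (q + q² + q*(1 + 2*q))² (D(q) = (q*(1 + 2*q) + (q + q*q))² = (q*(1 + 2*q) + (q + q²))² = (q + q² + q*(1 + 2*q))²)
X(o, Z) = -12
(X(-49, 66) + 3114)/(853 + D(-24)) = (-12 + 3114)/(853 + (-24)²*(2 + 3*(-24))²) = 3102/(853 + 576*(2 - 72)²) = 3102/(853 + 576*(-70)²) = 3102/(853 + 576*4900) = 3102/(853 + 2822400) = 3102/2823253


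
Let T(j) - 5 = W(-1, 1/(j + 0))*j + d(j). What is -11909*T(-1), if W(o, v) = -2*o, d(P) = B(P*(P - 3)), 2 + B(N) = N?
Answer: -59545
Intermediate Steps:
B(N) = -2 + N
d(P) = -2 + P*(-3 + P) (d(P) = -2 + P*(P - 3) = -2 + P*(-3 + P))
T(j) = 3 + 2*j + j*(-3 + j) (T(j) = 5 + ((-2*(-1))*j + (-2 + j*(-3 + j))) = 5 + (2*j + (-2 + j*(-3 + j))) = 5 + (-2 + 2*j + j*(-3 + j)) = 3 + 2*j + j*(-3 + j))
-11909*T(-1) = -11909*(3 + (-1)**2 - 1*(-1)) = -11909*(3 + 1 + 1) = -11909*5 = -59545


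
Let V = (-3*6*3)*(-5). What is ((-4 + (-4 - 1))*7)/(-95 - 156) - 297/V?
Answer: -2131/2510 ≈ -0.84900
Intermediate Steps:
V = 270 (V = -18*3*(-5) = -54*(-5) = 270)
((-4 + (-4 - 1))*7)/(-95 - 156) - 297/V = ((-4 + (-4 - 1))*7)/(-95 - 156) - 297/270 = ((-4 - 5)*7)/(-251) - 297*1/270 = -9*7*(-1/251) - 11/10 = -63*(-1/251) - 11/10 = 63/251 - 11/10 = -2131/2510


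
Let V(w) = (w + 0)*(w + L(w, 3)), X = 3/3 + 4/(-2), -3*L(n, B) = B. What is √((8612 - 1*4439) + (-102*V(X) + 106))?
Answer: 5*√163 ≈ 63.836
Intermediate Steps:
L(n, B) = -B/3
X = -1 (X = 3*(⅓) + 4*(-½) = 1 - 2 = -1)
V(w) = w*(-1 + w) (V(w) = (w + 0)*(w - ⅓*3) = w*(w - 1) = w*(-1 + w))
√((8612 - 1*4439) + (-102*V(X) + 106)) = √((8612 - 1*4439) + (-(-102)*(-1 - 1) + 106)) = √((8612 - 4439) + (-(-102)*(-2) + 106)) = √(4173 + (-102*2 + 106)) = √(4173 + (-204 + 106)) = √(4173 - 98) = √4075 = 5*√163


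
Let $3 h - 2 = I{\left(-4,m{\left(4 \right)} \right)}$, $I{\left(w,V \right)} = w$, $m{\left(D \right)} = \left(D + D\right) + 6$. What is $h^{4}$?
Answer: $\frac{16}{81} \approx 0.19753$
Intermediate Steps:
$m{\left(D \right)} = 6 + 2 D$ ($m{\left(D \right)} = 2 D + 6 = 6 + 2 D$)
$h = - \frac{2}{3}$ ($h = \frac{2}{3} + \frac{1}{3} \left(-4\right) = \frac{2}{3} - \frac{4}{3} = - \frac{2}{3} \approx -0.66667$)
$h^{4} = \left(- \frac{2}{3}\right)^{4} = \frac{16}{81}$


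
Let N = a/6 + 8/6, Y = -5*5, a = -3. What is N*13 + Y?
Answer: -85/6 ≈ -14.167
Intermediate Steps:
Y = -25
N = 5/6 (N = -3/6 + 8/6 = -3*1/6 + 8*(1/6) = -1/2 + 4/3 = 5/6 ≈ 0.83333)
N*13 + Y = (5/6)*13 - 25 = 65/6 - 25 = -85/6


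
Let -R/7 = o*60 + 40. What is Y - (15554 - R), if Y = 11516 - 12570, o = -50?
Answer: 4112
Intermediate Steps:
R = 20720 (R = -7*(-50*60 + 40) = -7*(-3000 + 40) = -7*(-2960) = 20720)
Y = -1054
Y - (15554 - R) = -1054 - (15554 - 1*20720) = -1054 - (15554 - 20720) = -1054 - 1*(-5166) = -1054 + 5166 = 4112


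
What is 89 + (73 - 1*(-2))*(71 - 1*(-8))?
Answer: 6014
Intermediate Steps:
89 + (73 - 1*(-2))*(71 - 1*(-8)) = 89 + (73 + 2)*(71 + 8) = 89 + 75*79 = 89 + 5925 = 6014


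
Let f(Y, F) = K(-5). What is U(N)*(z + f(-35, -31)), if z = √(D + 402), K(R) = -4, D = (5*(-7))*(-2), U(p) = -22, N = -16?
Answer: 88 - 44*√118 ≈ -389.96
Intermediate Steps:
D = 70 (D = -35*(-2) = 70)
f(Y, F) = -4
z = 2*√118 (z = √(70 + 402) = √472 = 2*√118 ≈ 21.726)
U(N)*(z + f(-35, -31)) = -22*(2*√118 - 4) = -22*(-4 + 2*√118) = 88 - 44*√118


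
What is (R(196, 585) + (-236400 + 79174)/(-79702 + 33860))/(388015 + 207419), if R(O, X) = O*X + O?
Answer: 2632692989/13647942714 ≈ 0.19290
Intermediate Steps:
R(O, X) = O + O*X
(R(196, 585) + (-236400 + 79174)/(-79702 + 33860))/(388015 + 207419) = (196*(1 + 585) + (-236400 + 79174)/(-79702 + 33860))/(388015 + 207419) = (196*586 - 157226/(-45842))/595434 = (114856 - 157226*(-1/45842))*(1/595434) = (114856 + 78613/22921)*(1/595434) = (2632692989/22921)*(1/595434) = 2632692989/13647942714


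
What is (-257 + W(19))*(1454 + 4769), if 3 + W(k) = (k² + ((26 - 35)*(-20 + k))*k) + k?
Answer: 1810893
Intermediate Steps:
W(k) = -3 + k + k² + k*(180 - 9*k) (W(k) = -3 + ((k² + ((26 - 35)*(-20 + k))*k) + k) = -3 + ((k² + (-9*(-20 + k))*k) + k) = -3 + ((k² + (180 - 9*k)*k) + k) = -3 + ((k² + k*(180 - 9*k)) + k) = -3 + (k + k² + k*(180 - 9*k)) = -3 + k + k² + k*(180 - 9*k))
(-257 + W(19))*(1454 + 4769) = (-257 + (-3 - 8*19² + 181*19))*(1454 + 4769) = (-257 + (-3 - 8*361 + 3439))*6223 = (-257 + (-3 - 2888 + 3439))*6223 = (-257 + 548)*6223 = 291*6223 = 1810893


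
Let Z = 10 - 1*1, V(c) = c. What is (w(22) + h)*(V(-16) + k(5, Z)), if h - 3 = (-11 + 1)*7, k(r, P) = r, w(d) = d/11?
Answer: 715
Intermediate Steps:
w(d) = d/11 (w(d) = d*(1/11) = d/11)
Z = 9 (Z = 10 - 1 = 9)
h = -67 (h = 3 + (-11 + 1)*7 = 3 - 10*7 = 3 - 70 = -67)
(w(22) + h)*(V(-16) + k(5, Z)) = ((1/11)*22 - 67)*(-16 + 5) = (2 - 67)*(-11) = -65*(-11) = 715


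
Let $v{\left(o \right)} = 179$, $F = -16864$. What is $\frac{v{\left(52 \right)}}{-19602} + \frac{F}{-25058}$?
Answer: $\frac{871879}{1313334} \approx 0.66387$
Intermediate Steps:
$\frac{v{\left(52 \right)}}{-19602} + \frac{F}{-25058} = \frac{179}{-19602} - \frac{16864}{-25058} = 179 \left(- \frac{1}{19602}\right) - - \frac{496}{737} = - \frac{179}{19602} + \frac{496}{737} = \frac{871879}{1313334}$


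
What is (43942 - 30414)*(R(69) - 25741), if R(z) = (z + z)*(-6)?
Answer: -359425432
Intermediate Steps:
R(z) = -12*z (R(z) = (2*z)*(-6) = -12*z)
(43942 - 30414)*(R(69) - 25741) = (43942 - 30414)*(-12*69 - 25741) = 13528*(-828 - 25741) = 13528*(-26569) = -359425432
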